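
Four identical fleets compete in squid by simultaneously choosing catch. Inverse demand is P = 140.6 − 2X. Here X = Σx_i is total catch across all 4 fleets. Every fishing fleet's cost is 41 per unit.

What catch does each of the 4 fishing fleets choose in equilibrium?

A representative fishing fleet's profit is π_i = x_i(140.6 − 2X) − 41x_i, with X = x_i + Σ_{j≠i} x_j.
First-order condition: 99.6 − 4x_i − 2Σ_{j≠i} x_j = 0.
Imposing symmetry (x_j = x for all j) turns Σ_{j≠i} x_j into 3x, so 99.6 = 10x and x = 9.96.

9.96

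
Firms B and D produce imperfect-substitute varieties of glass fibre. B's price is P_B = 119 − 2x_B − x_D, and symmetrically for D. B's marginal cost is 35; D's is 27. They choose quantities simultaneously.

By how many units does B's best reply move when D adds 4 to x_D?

Firm B's profit: π = x_B(119 − 2x_B − x_D) − 35x_B.
∂π/∂x_B = 84 − 4x_B − x_D = 0 ⇒ x_B = 21 − 0.25x_D.
The reaction-function slope is −0.25, so a 4-unit rise in x_D moves x_B by −0.25 × 4 = −1. B's best response falls — the actions are strategic substitutes.

-1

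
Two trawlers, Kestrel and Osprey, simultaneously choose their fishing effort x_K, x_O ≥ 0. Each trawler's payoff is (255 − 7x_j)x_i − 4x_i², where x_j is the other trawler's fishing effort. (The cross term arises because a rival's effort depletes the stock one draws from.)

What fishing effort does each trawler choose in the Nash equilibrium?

17

Kestrel's payoff is (255 − 7x_O)x_K − 4x_K².
∂π/∂x_K = 255 − 7x_O − 8x_K = 0, so x_K = 31.875 − 0.875x_O.
Setting x_K = x_O in the reaction function: x_K = 31.875 − 0.875x_K, so x_K = 31.875 / 1.875 = 17.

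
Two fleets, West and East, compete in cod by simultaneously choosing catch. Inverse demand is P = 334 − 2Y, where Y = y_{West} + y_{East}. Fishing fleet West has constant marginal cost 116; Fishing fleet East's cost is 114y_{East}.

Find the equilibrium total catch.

73

Fishing fleet West's profit: π = y_{West}(334 − 2(y_{West} + y_{East})) − 116y_{West}.
∂π/∂y_{West} = 218 − 4y_{West} − 2y_{East} = 0, so y_{West} = 54.5 − 0.5y_{East}.
By the same steps for East: y_{East} = 55 − 0.5y_{West}.
Plugging y_{East} into West's best response: y_{West} = 54.5 − 0.5(55 − 0.5y_{West}) ⇒ 0.75y_{West} = 27, so y_{West} = 36.
Then y_{East} = 55 − 0.5·36 = 37.
Total catch: 36 + 37 = 73.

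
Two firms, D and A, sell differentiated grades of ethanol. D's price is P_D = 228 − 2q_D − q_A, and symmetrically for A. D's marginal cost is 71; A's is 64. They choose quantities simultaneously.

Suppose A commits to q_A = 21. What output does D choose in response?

Firm D's profit: π = q_D(228 − 2q_D − q_A) − 71q_D.
∂π/∂q_D = 157 − 4q_D − q_A = 0 ⇒ q_D = 39.25 − 0.25q_A.
At q_A = 21: q_D = 39.25 − 0.25·21 = 34.

34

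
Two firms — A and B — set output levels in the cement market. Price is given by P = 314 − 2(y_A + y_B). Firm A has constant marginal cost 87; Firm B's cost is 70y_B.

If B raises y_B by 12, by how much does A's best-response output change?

-6

Firm A's profit: π = y_A(314 − 2(y_A + y_B)) − 87y_A.
∂π/∂y_A = 227 − 4y_A − 2y_B = 0, so y_A = 56.75 − 0.5y_B.
The reaction-function slope is −0.5, so a 12-unit rise in y_B moves y_A by −0.5 × 12 = −6. A's best response falls — the actions are strategic substitutes.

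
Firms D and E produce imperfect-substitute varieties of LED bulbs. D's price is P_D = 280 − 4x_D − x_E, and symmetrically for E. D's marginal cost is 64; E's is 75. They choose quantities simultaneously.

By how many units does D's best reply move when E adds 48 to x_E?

Firm D's profit: π = x_D(280 − 4x_D − x_E) − 64x_D.
∂π/∂x_D = 216 − 8x_D − x_E = 0 ⇒ x_D = 27 − 0.125x_E.
The reaction-function slope is −0.125, so a 48-unit rise in x_E moves x_D by −0.125 × 48 = −6. D's best response falls — the actions are strategic substitutes.

-6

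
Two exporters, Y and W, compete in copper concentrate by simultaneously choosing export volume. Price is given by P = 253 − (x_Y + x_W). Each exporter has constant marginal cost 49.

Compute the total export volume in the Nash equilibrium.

136

Exporter Y's profit: π = x_Y(253 − (x_Y + x_W)) − 49x_Y.
∂π/∂x_Y = 204 − 2x_Y − x_W = 0, so x_Y = 102 − 0.5x_W.
Setting x_Y = x_W in the reaction function: x_Y = 102 − 0.5x_Y, so x_Y = 102 / 1.5 = 68.
Total export volume: 68 + 68 = 136.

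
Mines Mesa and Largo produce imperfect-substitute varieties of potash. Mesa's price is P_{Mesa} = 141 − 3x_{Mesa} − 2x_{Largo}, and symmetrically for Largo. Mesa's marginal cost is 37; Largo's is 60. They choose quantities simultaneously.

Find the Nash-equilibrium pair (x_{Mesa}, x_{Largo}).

14.4375, 8.6875

Mine Mesa's profit: π = x_{Mesa}(141 − 3x_{Mesa} − 2x_{Largo}) − 37x_{Mesa}.
∂π/∂x_{Mesa} = 104 − 6x_{Mesa} − 2x_{Largo} = 0 ⇒ x_{Mesa} = 52/3 − (1/3)x_{Largo}.
Similarly x_{Largo} = 13.5 − (1/3)x_{Mesa}.
Plugging x_{Largo} into Mesa's best response: x_{Mesa} = 52/3 − (1/3)(13.5 − (1/3)x_{Mesa}) ⇒ (8/9)x_{Mesa} = 77/6, so x_{Mesa} = 14.4375.
Then x_{Largo} = 13.5 − (1/3)·14.4375 = 8.6875.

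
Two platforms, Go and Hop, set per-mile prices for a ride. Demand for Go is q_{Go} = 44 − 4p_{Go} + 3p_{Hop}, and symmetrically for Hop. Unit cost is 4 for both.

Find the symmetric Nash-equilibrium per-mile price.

12

Go's profit: π = (p_{Go} − 4)(44 − 4p_{Go} + 3p_{Hop}).
∂π/∂p_{Go} = 60 − 8p_{Go} + 3p_{Hop} = 0 ⇒ p_{Go} = 7.5 + 0.375p_{Hop}.
Setting p_{Go} = p_{Hop} in the reaction function: p_{Go} = 7.5 + 0.375p_{Go}, so p_{Go} = 7.5 / 0.625 = 12.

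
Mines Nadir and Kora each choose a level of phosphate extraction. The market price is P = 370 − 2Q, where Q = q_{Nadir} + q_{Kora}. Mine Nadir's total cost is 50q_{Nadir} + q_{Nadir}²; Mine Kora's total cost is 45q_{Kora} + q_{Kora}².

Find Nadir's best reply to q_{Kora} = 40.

Mine Nadir's profit: π = q_{Nadir}(370 − 2(q_{Nadir} + q_{Kora})) − 50q_{Nadir} − q_{Nadir}².
∂π/∂q_{Nadir} = 320 − 6q_{Nadir} − 2q_{Kora} = 0, so q_{Nadir} = 160/3 − (1/3)q_{Kora}.
At q_{Kora} = 40: q_{Nadir} = 160/3 − (1/3)·40 = 40.

40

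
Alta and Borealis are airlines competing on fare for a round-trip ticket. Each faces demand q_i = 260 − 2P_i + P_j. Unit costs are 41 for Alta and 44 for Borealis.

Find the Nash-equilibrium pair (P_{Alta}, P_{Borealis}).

114.4, 115.6

Alta's profit: π = (P_{Alta} − 41)(260 − 2P_{Alta} + P_{Borealis}).
∂π/∂P_{Alta} = 342 − 4P_{Alta} + P_{Borealis} = 0 ⇒ P_{Alta} = 85.5 + 0.25P_{Borealis}.
Similarly P_{Borealis} = 87 + 0.25P_{Alta}.
Plugging P_{Borealis} into Alta's best response: P_{Alta} = 85.5 + 0.25(87 + 0.25P_{Alta}) ⇒ 0.9375P_{Alta} = 107.25, so P_{Alta} = 114.4.
Then P_{Borealis} = 87 + 0.25·114.4 = 115.6.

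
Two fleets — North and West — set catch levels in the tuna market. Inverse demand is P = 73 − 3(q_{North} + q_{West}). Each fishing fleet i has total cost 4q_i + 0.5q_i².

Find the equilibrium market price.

31.6

Fishing fleet North's profit: π = q_{North}(73 − 3(q_{North} + q_{West})) − 4q_{North} − 0.5q_{North}².
∂π/∂q_{North} = 69 − 7q_{North} − 3q_{West} = 0, so q_{North} = 69/7 − (3/7)q_{West}.
By symmetry q_{West} = q_{North}; substituting into the reaction function, (10/7)q_{North} = 69/7 and q_{North} = 6.9.
Equilibrium price: P = 73 − 3·13.8 = 31.6.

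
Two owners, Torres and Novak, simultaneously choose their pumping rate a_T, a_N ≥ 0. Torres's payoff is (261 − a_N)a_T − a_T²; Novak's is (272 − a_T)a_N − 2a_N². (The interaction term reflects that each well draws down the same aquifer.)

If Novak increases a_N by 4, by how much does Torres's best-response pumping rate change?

Expanding Torres's payoff: 261a_T − a_Na_T − a_T².
∂π/∂a_T = 261 − a_N − 2a_T = 0, so a_T = 130.5 − 0.5a_N.
The reaction-function slope is −0.5, so a 4-unit rise in a_N moves a_T by −0.5 × 4 = −2. Torres's best response falls — the actions are strategic substitutes.

-2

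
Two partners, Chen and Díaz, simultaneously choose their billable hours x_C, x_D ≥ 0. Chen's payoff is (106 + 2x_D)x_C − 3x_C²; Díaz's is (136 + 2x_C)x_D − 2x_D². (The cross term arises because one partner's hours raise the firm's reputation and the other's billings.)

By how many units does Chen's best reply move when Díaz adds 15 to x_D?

Expanding Chen's payoff: 106x_C + 2x_Dx_C − 3x_C².
∂π/∂x_C = 106 + 2x_D − 6x_C = 0, so x_C = 53/3 + (1/3)x_D.
The reaction-function slope is 1/3, so a 15-unit rise in x_D moves x_C by 1/3 × 15 = 5. Chen's best response rises — the actions are strategic complements.

5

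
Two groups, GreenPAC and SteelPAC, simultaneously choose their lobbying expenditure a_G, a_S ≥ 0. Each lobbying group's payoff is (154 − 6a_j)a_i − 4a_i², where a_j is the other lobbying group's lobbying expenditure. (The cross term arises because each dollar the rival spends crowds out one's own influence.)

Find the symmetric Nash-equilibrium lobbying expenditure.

11

GreenPAC's payoff is (154 − 6a_S)a_G − 4a_G².
∂π/∂a_G = 154 − 6a_S − 8a_G = 0, so a_G = 19.25 − 0.75a_S.
By symmetry a_S = a_G; substituting into the reaction function, 1.75a_G = 19.25 and a_G = 11.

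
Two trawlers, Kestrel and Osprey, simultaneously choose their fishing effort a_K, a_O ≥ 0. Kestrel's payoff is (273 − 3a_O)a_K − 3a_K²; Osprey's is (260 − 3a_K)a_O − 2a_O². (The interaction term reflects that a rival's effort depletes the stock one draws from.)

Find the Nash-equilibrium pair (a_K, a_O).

20.8, 49.4

Expanding Kestrel's payoff: 273a_K − 3a_Oa_K − 3a_K².
∂π/∂a_K = 273 − 3a_O − 6a_K = 0, so a_K = 45.5 − 0.5a_O.
Likewise for Osprey: a_O = 65 − 0.75a_K.
Solving the two reaction functions simultaneously: (1 − (−0.5)(−0.75))a_K = 45.5 − 0.5·65, so 0.625a_K = 13 and a_K = 20.8.
Then a_O = 65 − 0.75·20.8 = 49.4.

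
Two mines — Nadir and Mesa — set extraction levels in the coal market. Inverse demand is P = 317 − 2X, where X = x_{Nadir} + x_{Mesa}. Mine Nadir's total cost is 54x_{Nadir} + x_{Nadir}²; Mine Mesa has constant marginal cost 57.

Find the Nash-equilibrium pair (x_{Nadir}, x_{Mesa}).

Mine Nadir's profit: π = x_{Nadir}(317 − 2(x_{Nadir} + x_{Mesa})) − 54x_{Nadir} − x_{Nadir}².
∂π/∂x_{Nadir} = 263 − 6x_{Nadir} − 2x_{Mesa} = 0, so x_{Nadir} = 263/6 − (1/3)x_{Mesa}.
For Mesa: ∂π/∂x_{Mesa} = 260 − 4x_{Mesa} − 2x_{Nadir} = 0 ⇒ x_{Mesa} = 65 − 0.5x_{Nadir}.
Solving the two reaction functions simultaneously: (1 − (−1/3)(−0.5))x_{Nadir} = 263/6 − (1/3)·65, so (5/6)x_{Nadir} = 133/6 and x_{Nadir} = 26.6.
Then x_{Mesa} = 65 − 0.5·26.6 = 51.7.

26.6, 51.7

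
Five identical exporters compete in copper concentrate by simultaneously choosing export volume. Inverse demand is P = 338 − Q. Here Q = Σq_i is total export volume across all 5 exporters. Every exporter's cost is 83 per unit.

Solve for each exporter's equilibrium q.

42.5

A representative exporter's profit is π_i = q_i(338 − Q) − 83q_i, with Q = q_i + Σ_{j≠i} q_j.
First-order condition: 255 − 2q_i − Σ_{j≠i} q_j = 0.
In a symmetric equilibrium every exporter chooses the same q, so Σ_{j≠i} q_j = 4q. The condition becomes 255 − 6q = 0, giving q = 255/6 = 42.5.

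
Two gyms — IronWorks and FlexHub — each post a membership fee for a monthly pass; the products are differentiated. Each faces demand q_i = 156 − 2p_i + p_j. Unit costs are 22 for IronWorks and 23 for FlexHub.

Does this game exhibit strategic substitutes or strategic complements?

strategic complements

IronWorks's profit: π = (p_{IronWorks} − 22)(156 − 2p_{IronWorks} + p_{FlexHub}).
∂π/∂p_{IronWorks} = 200 − 4p_{IronWorks} + p_{FlexHub} = 0 ⇒ p_{IronWorks} = 50 + 0.25p_{FlexHub}.
The best-response slope dp_{IronWorks}/dp_{FlexHub} = 0.25 > 0: the reaction function is upward-sloping, so the choices are strategic complements.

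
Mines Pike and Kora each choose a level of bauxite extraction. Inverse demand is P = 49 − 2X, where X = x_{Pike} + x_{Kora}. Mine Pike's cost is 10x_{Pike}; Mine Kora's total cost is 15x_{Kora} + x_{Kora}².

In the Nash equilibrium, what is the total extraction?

11.2

Mine Pike's profit: π = x_{Pike}(49 − 2(x_{Pike} + x_{Kora})) − 10x_{Pike}.
∂π/∂x_{Pike} = 39 − 4x_{Pike} − 2x_{Kora} = 0, so x_{Pike} = 9.75 − 0.5x_{Kora}.
For Kora: ∂π/∂x_{Kora} = 34 − 6x_{Kora} − 2x_{Pike} = 0 ⇒ x_{Kora} = 17/3 − (1/3)x_{Pike}.
Solving the two reaction functions simultaneously: (1 − (−0.5)(−1/3))x_{Pike} = 9.75 − 0.5·(17/3), so (5/6)x_{Pike} = 83/12 and x_{Pike} = 8.3.
Then x_{Kora} = 17/3 − (1/3)·8.3 = 2.9.
Total extraction: 8.3 + 2.9 = 11.2.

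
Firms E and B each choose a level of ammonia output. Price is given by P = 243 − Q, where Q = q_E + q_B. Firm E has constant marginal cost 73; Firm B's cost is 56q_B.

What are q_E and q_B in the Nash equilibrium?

Firm E's profit: π = q_E(243 − (q_E + q_B)) − 73q_E.
∂π/∂q_E = 170 − 2q_E − q_B = 0, so q_E = 85 − 0.5q_B.
By the same steps for B: q_B = 93.5 − 0.5q_E.
Substituting the second reaction function into the first: q_E = 85 − 0.5(93.5 − 0.5q_E), which gives 0.75q_E = 38.25 ⇒ q_E = 51.
Then q_B = 93.5 − 0.5·51 = 68.

51, 68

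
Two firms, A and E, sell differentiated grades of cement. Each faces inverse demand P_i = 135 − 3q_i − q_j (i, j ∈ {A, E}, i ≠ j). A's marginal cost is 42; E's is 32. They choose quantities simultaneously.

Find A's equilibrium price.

81

Firm A's profit: π = q_A(135 − 3q_A − q_E) − 42q_A.
∂π/∂q_A = 93 − 6q_A − q_E = 0 ⇒ q_A = 15.5 − (1/6)q_E.
Similarly q_E = 103/6 − (1/6)q_A.
Substituting the second reaction function into the first: q_A = 15.5 − (1/6)(103/6 − (1/6)q_A), which gives (35/36)q_A = 455/36 ⇒ q_A = 13.
Then q_E = 103/6 − (1/6)·13 = 15.
P_A = 135 − 3·13 − 15 = 81.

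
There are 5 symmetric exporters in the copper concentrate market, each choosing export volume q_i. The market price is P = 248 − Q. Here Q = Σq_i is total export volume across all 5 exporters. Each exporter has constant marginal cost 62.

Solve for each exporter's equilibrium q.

A representative exporter's profit is π_i = q_i(248 − Q) − 62q_i, with Q = q_i + Σ_{j≠i} q_j.
First-order condition: 186 − 2q_i − Σ_{j≠i} q_j = 0.
In a symmetric equilibrium every exporter chooses the same q, so Σ_{j≠i} q_j = 4q. The condition becomes 186 − 6q = 0, giving q = 186/6 = 31.

31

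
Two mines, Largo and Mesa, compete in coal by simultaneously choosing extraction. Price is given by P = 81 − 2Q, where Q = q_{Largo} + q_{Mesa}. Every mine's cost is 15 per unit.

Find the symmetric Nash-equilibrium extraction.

Mine Largo's profit: π = q_{Largo}(81 − 2(q_{Largo} + q_{Mesa})) − 15q_{Largo}.
∂π/∂q_{Largo} = 66 − 4q_{Largo} − 2q_{Mesa} = 0, so q_{Largo} = 16.5 − 0.5q_{Mesa}.
By symmetry q_{Mesa} = q_{Largo}; substituting into the reaction function, 1.5q_{Largo} = 16.5 and q_{Largo} = 11.

11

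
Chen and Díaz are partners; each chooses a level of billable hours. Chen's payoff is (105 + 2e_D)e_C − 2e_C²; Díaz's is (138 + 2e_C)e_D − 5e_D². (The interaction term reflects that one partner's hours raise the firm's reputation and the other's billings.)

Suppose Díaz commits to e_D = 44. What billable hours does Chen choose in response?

48.25

Expanding Chen's payoff: 105e_C + 2e_De_C − 2e_C².
∂π/∂e_C = 105 + 2e_D − 4e_C = 0, so e_C = 26.25 + 0.5e_D.
At e_D = 44: e_C = 26.25 + 0.5·44 = 48.25.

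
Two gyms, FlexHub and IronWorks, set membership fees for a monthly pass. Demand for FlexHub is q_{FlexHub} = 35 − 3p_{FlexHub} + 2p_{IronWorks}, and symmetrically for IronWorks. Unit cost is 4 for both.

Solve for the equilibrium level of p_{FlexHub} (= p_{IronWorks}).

11.75

FlexHub's profit: π = (p_{FlexHub} − 4)(35 − 3p_{FlexHub} + 2p_{IronWorks}).
∂π/∂p_{FlexHub} = 47 − 6p_{FlexHub} + 2p_{IronWorks} = 0 ⇒ p_{FlexHub} = 47/6 + (1/3)p_{IronWorks}.
By symmetry p_{IronWorks} = p_{FlexHub}; substituting into the reaction function, (2/3)p_{FlexHub} = 47/6 and p_{FlexHub} = 11.75.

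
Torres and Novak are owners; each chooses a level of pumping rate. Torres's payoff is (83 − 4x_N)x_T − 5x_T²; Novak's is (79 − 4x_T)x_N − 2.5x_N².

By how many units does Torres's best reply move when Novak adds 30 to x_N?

-12

Expanding Torres's payoff: 83x_T − 4x_Nx_T − 5x_T².
∂π/∂x_T = 83 − 4x_N − 10x_T = 0, so x_T = 8.3 − 0.4x_N.
The reaction-function slope is −0.4, so a 30-unit rise in x_N moves x_T by −0.4 × 30 = −12. Torres's best response falls — the actions are strategic substitutes.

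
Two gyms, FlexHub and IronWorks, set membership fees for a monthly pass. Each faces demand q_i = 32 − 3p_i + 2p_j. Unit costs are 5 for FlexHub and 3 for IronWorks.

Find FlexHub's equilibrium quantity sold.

FlexHub's profit: π = (p_{FlexHub} − 5)(32 − 3p_{FlexHub} + 2p_{IronWorks}).
∂π/∂p_{FlexHub} = 47 − 6p_{FlexHub} + 2p_{IronWorks} = 0 ⇒ p_{FlexHub} = 47/6 + (1/3)p_{IronWorks}.
Similarly p_{IronWorks} = 41/6 + (1/3)p_{FlexHub}.
Substituting the second reaction function into the first: p_{FlexHub} = 47/6 + (1/3)(41/6 + (1/3)p_{FlexHub}), which gives (8/9)p_{FlexHub} = 91/9 ⇒ p_{FlexHub} = 11.375.
Then p_{IronWorks} = 41/6 + (1/3)·11.375 = 10.625.
q_{FlexHub} = 32 − 3·11.375 + 2·10.625 = 19.125.

19.125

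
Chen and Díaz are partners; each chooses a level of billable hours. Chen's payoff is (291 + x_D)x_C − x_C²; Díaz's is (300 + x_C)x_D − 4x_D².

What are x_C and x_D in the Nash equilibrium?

Expanding Chen's payoff: 291x_C + x_Dx_C − x_C².
∂π/∂x_C = 291 + x_D − 2x_C = 0, so x_C = 145.5 + 0.5x_D.
Likewise for Díaz: x_D = 37.5 + 0.125x_C.
Substituting the second reaction function into the first: x_C = 145.5 + 0.5(37.5 + 0.125x_C), which gives 0.9375x_C = 164.25 ⇒ x_C = 175.2.
Then x_D = 37.5 + 0.125·175.2 = 59.4.

175.2, 59.4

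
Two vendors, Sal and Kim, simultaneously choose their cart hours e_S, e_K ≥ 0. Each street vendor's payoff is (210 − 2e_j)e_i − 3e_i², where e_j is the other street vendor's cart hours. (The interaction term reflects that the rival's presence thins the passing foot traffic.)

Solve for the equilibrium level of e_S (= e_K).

Sal's payoff is (210 − 2e_K)e_S − 3e_S².
∂π/∂e_S = 210 − 2e_K − 6e_S = 0, so e_S = 35 − (1/3)e_K.
By symmetry e_K = e_S; substituting into the reaction function, (4/3)e_S = 35 and e_S = 26.25.

26.25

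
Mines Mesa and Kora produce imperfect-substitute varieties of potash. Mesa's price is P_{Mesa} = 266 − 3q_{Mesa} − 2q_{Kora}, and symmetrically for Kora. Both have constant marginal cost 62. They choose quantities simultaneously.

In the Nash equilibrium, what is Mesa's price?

Mine Mesa's profit: π = q_{Mesa}(266 − 3q_{Mesa} − 2q_{Kora}) − 62q_{Mesa}.
∂π/∂q_{Mesa} = 204 − 6q_{Mesa} − 2q_{Kora} = 0 ⇒ q_{Mesa} = 34 − (1/3)q_{Kora}.
By symmetry q_{Kora} = q_{Mesa}; substituting into the reaction function, (4/3)q_{Mesa} = 34 and q_{Mesa} = 25.5.
P_{Mesa} = 266 − 3·25.5 − 2·25.5 = 138.5.

138.5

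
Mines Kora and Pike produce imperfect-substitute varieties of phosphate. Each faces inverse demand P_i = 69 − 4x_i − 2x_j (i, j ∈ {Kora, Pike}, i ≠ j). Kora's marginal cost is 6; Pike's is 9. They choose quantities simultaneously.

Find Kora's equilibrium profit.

163.84

Mine Kora's profit: π = x_{Kora}(69 − 4x_{Kora} − 2x_{Pike}) − 6x_{Kora}.
∂π/∂x_{Kora} = 63 − 8x_{Kora} − 2x_{Pike} = 0 ⇒ x_{Kora} = 7.875 − 0.25x_{Pike}.
Similarly x_{Pike} = 7.5 − 0.25x_{Kora}.
Substituting the second reaction function into the first: x_{Kora} = 7.875 − 0.25(7.5 − 0.25x_{Kora}), which gives 0.9375x_{Kora} = 6 ⇒ x_{Kora} = 6.4.
Then x_{Pike} = 7.5 − 0.25·6.4 = 5.9.
P_{Kora} = 69 − 4·6.4 − 2·5.9 = 31.6.
Profit = (31.6 − 6)·6.4 = 163.84.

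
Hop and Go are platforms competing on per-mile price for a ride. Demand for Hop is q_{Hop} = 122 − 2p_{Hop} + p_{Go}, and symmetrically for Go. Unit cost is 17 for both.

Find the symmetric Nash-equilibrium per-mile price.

52

Hop's profit: π = (p_{Hop} − 17)(122 − 2p_{Hop} + p_{Go}).
∂π/∂p_{Hop} = 156 − 4p_{Hop} + p_{Go} = 0 ⇒ p_{Hop} = 39 + 0.25p_{Go}.
Setting p_{Hop} = p_{Go} in the reaction function: p_{Hop} = 39 + 0.25p_{Hop}, so p_{Hop} = 39 / 0.75 = 52.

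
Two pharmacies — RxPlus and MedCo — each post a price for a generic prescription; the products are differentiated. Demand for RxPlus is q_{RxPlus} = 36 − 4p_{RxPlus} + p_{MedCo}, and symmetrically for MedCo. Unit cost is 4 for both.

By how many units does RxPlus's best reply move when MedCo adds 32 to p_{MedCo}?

4

RxPlus's profit: π = (p_{RxPlus} − 4)(36 − 4p_{RxPlus} + p_{MedCo}).
∂π/∂p_{RxPlus} = 52 − 8p_{RxPlus} + p_{MedCo} = 0 ⇒ p_{RxPlus} = 6.5 + 0.125p_{MedCo}.
The reaction-function slope is 0.125, so a 32-unit rise in p_{MedCo} moves p_{RxPlus} by 0.125 × 32 = 4. RxPlus's best response rises — the actions are strategic complements.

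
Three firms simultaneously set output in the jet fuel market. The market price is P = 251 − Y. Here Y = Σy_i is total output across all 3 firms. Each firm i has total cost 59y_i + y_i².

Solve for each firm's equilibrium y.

A representative firm's profit is π_i = y_i(251 − Y) − 59y_i − y_i², with Y = y_i + Σ_{j≠i} y_j.
First-order condition: 192 − 4y_i − Σ_{j≠i} y_j = 0.
Imposing symmetry (y_j = y for all j) turns Σ_{j≠i} y_j into 2y, so 192 = 6y and y = 32.

32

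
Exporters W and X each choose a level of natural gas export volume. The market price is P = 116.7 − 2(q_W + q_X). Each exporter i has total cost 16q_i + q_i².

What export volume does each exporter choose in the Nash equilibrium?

Exporter W's profit: π = q_W(116.7 − 2(q_W + q_X)) − 16q_W − q_W².
∂π/∂q_W = 100.7 − 6q_W − 2q_X = 0, so q_W = 1007/60 − (1/3)q_X.
By symmetry q_X = q_W; substituting into the reaction function, (4/3)q_W = 1007/60 and q_W = 12.5875.

12.5875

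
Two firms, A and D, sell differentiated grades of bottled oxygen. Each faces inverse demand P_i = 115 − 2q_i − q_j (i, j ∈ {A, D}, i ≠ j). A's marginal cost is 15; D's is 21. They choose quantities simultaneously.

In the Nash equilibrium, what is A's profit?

Firm A's profit: π = q_A(115 − 2q_A − q_D) − 15q_A.
∂π/∂q_A = 100 − 4q_A − q_D = 0 ⇒ q_A = 25 − 0.25q_D.
Similarly q_D = 23.5 − 0.25q_A.
Solving the two reaction functions simultaneously: (1 − (−0.25)(−0.25))q_A = 25 − 0.25·23.5, so 0.9375q_A = 19.125 and q_A = 20.4.
Then q_D = 23.5 − 0.25·20.4 = 18.4.
P_A = 115 − 2·20.4 − 18.4 = 55.8.
Profit = (55.8 − 15)·20.4 = 832.32.

832.32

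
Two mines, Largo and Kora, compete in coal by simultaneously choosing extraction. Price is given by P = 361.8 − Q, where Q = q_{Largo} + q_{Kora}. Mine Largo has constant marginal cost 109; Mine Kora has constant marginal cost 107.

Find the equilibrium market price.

192.6

Mine Largo's profit: π = q_{Largo}(361.8 − (q_{Largo} + q_{Kora})) − 109q_{Largo}.
∂π/∂q_{Largo} = 252.8 − 2q_{Largo} − q_{Kora} = 0, so q_{Largo} = 126.4 − 0.5q_{Kora}.
By the same steps for Kora: q_{Kora} = 127.4 − 0.5q_{Largo}.
Solving the two reaction functions simultaneously: (1 − (−0.5)(−0.5))q_{Largo} = 126.4 − 0.5·127.4, so 0.75q_{Largo} = 62.7 and q_{Largo} = 83.6.
Then q_{Kora} = 127.4 − 0.5·83.6 = 85.6.
Equilibrium price: P = 361.8 − 169.2 = 192.6.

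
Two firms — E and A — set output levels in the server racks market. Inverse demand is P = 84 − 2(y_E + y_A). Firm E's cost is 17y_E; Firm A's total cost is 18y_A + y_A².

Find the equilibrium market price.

Firm E's profit: π = y_E(84 − 2(y_E + y_A)) − 17y_E.
∂π/∂y_E = 67 − 4y_E − 2y_A = 0, so y_E = 16.75 − 0.5y_A.
For A: ∂π/∂y_A = 66 − 6y_A − 2y_E = 0 ⇒ y_A = 11 − (1/3)y_E.
Substituting the second reaction function into the first: y_E = 16.75 − 0.5(11 − (1/3)y_E), which gives (5/6)y_E = 11.25 ⇒ y_E = 13.5.
Then y_A = 11 − (1/3)·13.5 = 6.5.
Equilibrium price: P = 84 − 2·20 = 44.

44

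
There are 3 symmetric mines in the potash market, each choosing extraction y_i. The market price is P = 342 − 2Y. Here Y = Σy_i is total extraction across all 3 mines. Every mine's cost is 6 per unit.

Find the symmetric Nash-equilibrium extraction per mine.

42

A representative mine's profit is π_i = y_i(342 − 2Y) − 6y_i, with Y = y_i + Σ_{j≠i} y_j.
First-order condition: 336 − 4y_i − 2Σ_{j≠i} y_j = 0.
In a symmetric equilibrium every mine chooses the same y, so Σ_{j≠i} y_j = 2y. The condition becomes 336 − 8y = 0, giving y = 336/8 = 42.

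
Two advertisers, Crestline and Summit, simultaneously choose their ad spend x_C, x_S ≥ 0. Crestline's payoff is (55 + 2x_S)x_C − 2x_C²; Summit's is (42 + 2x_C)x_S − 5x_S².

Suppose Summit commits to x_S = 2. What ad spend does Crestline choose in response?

Expanding Crestline's payoff: 55x_C + 2x_Sx_C − 2x_C².
∂π/∂x_C = 55 + 2x_S − 4x_C = 0, so x_C = 13.75 + 0.5x_S.
At x_S = 2: x_C = 13.75 + 0.5·2 = 14.75.

14.75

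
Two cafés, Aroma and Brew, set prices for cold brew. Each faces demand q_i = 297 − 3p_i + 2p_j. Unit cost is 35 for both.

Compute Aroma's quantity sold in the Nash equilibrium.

Aroma's profit: π = (p_{Aroma} − 35)(297 − 3p_{Aroma} + 2p_{Brew}).
∂π/∂p_{Aroma} = 402 − 6p_{Aroma} + 2p_{Brew} = 0 ⇒ p_{Aroma} = 67 + (1/3)p_{Brew}.
Setting p_{Aroma} = p_{Brew} in the reaction function: p_{Aroma} = 67 + (1/3)p_{Aroma}, so p_{Aroma} = 67 / (2/3) = 100.5.
q_{Aroma} = 297 − 3·100.5 + 2·100.5 = 196.5.

196.5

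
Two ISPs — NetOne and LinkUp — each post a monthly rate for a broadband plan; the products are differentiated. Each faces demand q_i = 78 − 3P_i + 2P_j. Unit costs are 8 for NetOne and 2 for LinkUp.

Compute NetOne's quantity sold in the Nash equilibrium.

49.125

NetOne's profit: π = (P_{NetOne} − 8)(78 − 3P_{NetOne} + 2P_{LinkUp}).
∂π/∂P_{NetOne} = 102 − 6P_{NetOne} + 2P_{LinkUp} = 0 ⇒ P_{NetOne} = 17 + (1/3)P_{LinkUp}.
Similarly P_{LinkUp} = 14 + (1/3)P_{NetOne}.
Substituting the second reaction function into the first: P_{NetOne} = 17 + (1/3)(14 + (1/3)P_{NetOne}), which gives (8/9)P_{NetOne} = 65/3 ⇒ P_{NetOne} = 24.375.
Then P_{LinkUp} = 14 + (1/3)·24.375 = 22.125.
q_{NetOne} = 78 − 3·24.375 + 2·22.125 = 49.125.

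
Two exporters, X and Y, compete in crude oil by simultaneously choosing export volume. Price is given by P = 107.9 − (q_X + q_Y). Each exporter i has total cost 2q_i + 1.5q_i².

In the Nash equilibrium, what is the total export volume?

Exporter X's profit: π = q_X(107.9 − (q_X + q_Y)) − 2q_X − 1.5q_X².
∂π/∂q_X = 105.9 − 5q_X − q_Y = 0, so q_X = 21.18 − 0.2q_Y.
The game is symmetric, so in equilibrium q_Y = q_X: the reaction function gives 1.2q_X = 21.18, hence q_X = 17.65.
Total export volume: 17.65 + 17.65 = 35.3.

35.3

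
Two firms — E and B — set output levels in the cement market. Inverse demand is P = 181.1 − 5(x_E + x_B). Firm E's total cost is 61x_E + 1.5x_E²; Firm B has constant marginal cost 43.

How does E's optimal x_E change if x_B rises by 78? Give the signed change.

Firm E's profit: π = x_E(181.1 − 5(x_E + x_B)) − 61x_E − 1.5x_E².
∂π/∂x_E = 120.1 − 13x_E − 5x_B = 0, so x_E = 1201/130 − (5/13)x_B.
The reaction-function slope is −5/13, so a 78-unit rise in x_B moves x_E by −5/13 × 78 = −30. E's best response falls — the actions are strategic substitutes.

-30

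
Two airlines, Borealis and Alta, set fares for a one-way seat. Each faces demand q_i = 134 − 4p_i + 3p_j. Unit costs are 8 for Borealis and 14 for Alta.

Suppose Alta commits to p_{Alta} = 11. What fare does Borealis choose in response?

Borealis's profit: π = (p_{Borealis} − 8)(134 − 4p_{Borealis} + 3p_{Alta}).
∂π/∂p_{Borealis} = 166 − 8p_{Borealis} + 3p_{Alta} = 0 ⇒ p_{Borealis} = 20.75 + 0.375p_{Alta}.
At p_{Alta} = 11: p_{Borealis} = 20.75 + 0.375·11 = 24.875.

24.875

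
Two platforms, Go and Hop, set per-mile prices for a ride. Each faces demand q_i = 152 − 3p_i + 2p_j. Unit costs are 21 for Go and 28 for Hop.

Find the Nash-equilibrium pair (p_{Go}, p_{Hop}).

Go's profit: π = (p_{Go} − 21)(152 − 3p_{Go} + 2p_{Hop}).
∂π/∂p_{Go} = 215 − 6p_{Go} + 2p_{Hop} = 0 ⇒ p_{Go} = 215/6 + (1/3)p_{Hop}.
Similarly p_{Hop} = 118/3 + (1/3)p_{Go}.
Solving the two reaction functions simultaneously: (1 − (1/3)(1/3))p_{Go} = 215/6 + (1/3)·(118/3), so (8/9)p_{Go} = 881/18 and p_{Go} = 55.0625.
Then p_{Hop} = 118/3 + (1/3)·55.0625 = 57.6875.

55.0625, 57.6875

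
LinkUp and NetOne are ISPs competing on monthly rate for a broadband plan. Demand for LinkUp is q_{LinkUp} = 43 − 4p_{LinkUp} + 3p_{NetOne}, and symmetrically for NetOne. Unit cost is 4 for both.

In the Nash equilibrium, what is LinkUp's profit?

243.36

LinkUp's profit: π = (p_{LinkUp} − 4)(43 − 4p_{LinkUp} + 3p_{NetOne}).
∂π/∂p_{LinkUp} = 59 − 8p_{LinkUp} + 3p_{NetOne} = 0 ⇒ p_{LinkUp} = 7.375 + 0.375p_{NetOne}.
The game is symmetric, so in equilibrium p_{NetOne} = p_{LinkUp}: the reaction function gives 0.625p_{LinkUp} = 7.375, hence p_{LinkUp} = 11.8.
q_{LinkUp} = 43 − 4·11.8 + 3·11.8 = 31.2.
Profit = (11.8 − 4)·31.2 = 243.36.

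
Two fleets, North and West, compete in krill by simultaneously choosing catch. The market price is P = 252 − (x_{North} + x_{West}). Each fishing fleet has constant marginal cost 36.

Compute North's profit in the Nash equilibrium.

Fishing fleet North's profit: π = x_{North}(252 − (x_{North} + x_{West})) − 36x_{North}.
∂π/∂x_{North} = 216 − 2x_{North} − x_{West} = 0, so x_{North} = 108 − 0.5x_{West}.
By symmetry x_{West} = x_{North}; substituting into the reaction function, 1.5x_{North} = 108 and x_{North} = 72.
Price P = 252 − 144 = 108.
North's profit: (108 − 36)·72 = 5184.

5184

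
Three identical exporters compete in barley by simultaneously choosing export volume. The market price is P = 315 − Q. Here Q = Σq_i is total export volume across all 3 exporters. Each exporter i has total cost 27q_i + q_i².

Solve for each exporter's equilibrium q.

A representative exporter's profit is π_i = q_i(315 − Q) − 27q_i − q_i², with Q = q_i + Σ_{j≠i} q_j.
First-order condition: 288 − 4q_i − Σ_{j≠i} q_j = 0.
In a symmetric equilibrium every exporter chooses the same q, so Σ_{j≠i} q_j = 2q. The condition becomes 288 − 6q = 0, giving q = 288/6 = 48.

48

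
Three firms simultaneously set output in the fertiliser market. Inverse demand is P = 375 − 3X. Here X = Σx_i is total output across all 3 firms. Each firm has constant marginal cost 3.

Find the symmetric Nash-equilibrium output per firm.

A representative firm's profit is π_i = x_i(375 − 3X) − 3x_i, with X = x_i + Σ_{j≠i} x_j.
First-order condition: 372 − 6x_i − 3Σ_{j≠i} x_j = 0.
In a symmetric equilibrium every firm chooses the same x, so Σ_{j≠i} x_j = 2x. The condition becomes 372 − 12x = 0, giving x = 372/12 = 31.

31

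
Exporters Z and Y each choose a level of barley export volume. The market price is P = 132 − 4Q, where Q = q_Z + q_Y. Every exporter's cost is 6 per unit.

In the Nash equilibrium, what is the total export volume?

Exporter Z's profit: π = q_Z(132 − 4(q_Z + q_Y)) − 6q_Z.
∂π/∂q_Z = 126 − 8q_Z − 4q_Y = 0, so q_Z = 15.75 − 0.5q_Y.
The game is symmetric, so in equilibrium q_Y = q_Z: the reaction function gives 1.5q_Z = 15.75, hence q_Z = 10.5.
Total export volume: 10.5 + 10.5 = 21.

21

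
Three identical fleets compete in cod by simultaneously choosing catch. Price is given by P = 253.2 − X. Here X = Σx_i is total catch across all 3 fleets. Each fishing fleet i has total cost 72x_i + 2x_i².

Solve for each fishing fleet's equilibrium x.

A representative fishing fleet's profit is π_i = x_i(253.2 − X) − 72x_i − 2x_i², with X = x_i + Σ_{j≠i} x_j.
First-order condition: 181.2 − 6x_i − Σ_{j≠i} x_j = 0.
Imposing symmetry (x_j = x for all j) turns Σ_{j≠i} x_j into 2x, so 181.2 = 8x and x = 22.65.

22.65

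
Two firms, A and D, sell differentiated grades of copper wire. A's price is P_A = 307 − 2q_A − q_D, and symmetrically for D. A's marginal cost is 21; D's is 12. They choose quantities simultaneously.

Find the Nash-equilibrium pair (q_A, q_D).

56.6, 59.6

Firm A's profit: π = q_A(307 − 2q_A − q_D) − 21q_A.
∂π/∂q_A = 286 − 4q_A − q_D = 0 ⇒ q_A = 71.5 − 0.25q_D.
Similarly q_D = 73.75 − 0.25q_A.
Solving the two reaction functions simultaneously: (1 − (−0.25)(−0.25))q_A = 71.5 − 0.25·73.75, so 0.9375q_A = 53.0625 and q_A = 56.6.
Then q_D = 73.75 − 0.25·56.6 = 59.6.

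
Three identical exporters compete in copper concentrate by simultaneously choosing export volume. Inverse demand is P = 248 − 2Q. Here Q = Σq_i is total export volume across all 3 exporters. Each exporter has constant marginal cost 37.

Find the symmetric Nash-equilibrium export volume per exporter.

26.375

A representative exporter's profit is π_i = q_i(248 − 2Q) − 37q_i, with Q = q_i + Σ_{j≠i} q_j.
First-order condition: 211 − 4q_i − 2Σ_{j≠i} q_j = 0.
In a symmetric equilibrium every exporter chooses the same q, so Σ_{j≠i} q_j = 2q. The condition becomes 211 − 8q = 0, giving q = 211/8 = 26.375.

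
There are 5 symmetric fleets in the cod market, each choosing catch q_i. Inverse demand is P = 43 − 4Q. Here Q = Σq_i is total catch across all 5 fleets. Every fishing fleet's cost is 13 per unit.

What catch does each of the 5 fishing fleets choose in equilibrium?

1.25

A representative fishing fleet's profit is π_i = q_i(43 − 4Q) − 13q_i, with Q = q_i + Σ_{j≠i} q_j.
First-order condition: 30 − 8q_i − 4Σ_{j≠i} q_j = 0.
With identical fishing fleets, set every q_j = q: then 30 − 8q − 16q = 0, i.e. q = 30/24 = 1.25.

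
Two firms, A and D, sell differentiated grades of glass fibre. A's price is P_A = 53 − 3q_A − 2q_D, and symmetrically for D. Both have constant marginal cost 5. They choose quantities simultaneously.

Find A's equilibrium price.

23

Firm A's profit: π = q_A(53 − 3q_A − 2q_D) − 5q_A.
∂π/∂q_A = 48 − 6q_A − 2q_D = 0 ⇒ q_A = 8 − (1/3)q_D.
Setting q_A = q_D in the reaction function: q_A = 8 − (1/3)q_A, so q_A = 8 / (4/3) = 6.
P_A = 53 − 3·6 − 2·6 = 23.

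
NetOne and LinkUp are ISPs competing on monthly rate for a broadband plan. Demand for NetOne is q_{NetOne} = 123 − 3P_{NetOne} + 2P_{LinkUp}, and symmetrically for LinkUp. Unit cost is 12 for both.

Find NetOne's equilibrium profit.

NetOne's profit: π = (P_{NetOne} − 12)(123 − 3P_{NetOne} + 2P_{LinkUp}).
∂π/∂P_{NetOne} = 159 − 6P_{NetOne} + 2P_{LinkUp} = 0 ⇒ P_{NetOne} = 26.5 + (1/3)P_{LinkUp}.
Setting P_{NetOne} = P_{LinkUp} in the reaction function: P_{NetOne} = 26.5 + (1/3)P_{NetOne}, so P_{NetOne} = 26.5 / (2/3) = 39.75.
q_{NetOne} = 123 − 3·39.75 + 2·39.75 = 83.25.
Profit = (39.75 − 12)·83.25 = 2310.1875.

2310.1875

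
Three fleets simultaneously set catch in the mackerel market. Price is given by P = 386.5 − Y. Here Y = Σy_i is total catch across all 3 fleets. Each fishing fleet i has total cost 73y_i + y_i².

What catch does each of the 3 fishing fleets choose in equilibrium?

52.25

A representative fishing fleet's profit is π_i = y_i(386.5 − Y) − 73y_i − y_i², with Y = y_i + Σ_{j≠i} y_j.
First-order condition: 313.5 − 4y_i − Σ_{j≠i} y_j = 0.
Imposing symmetry (y_j = y for all j) turns Σ_{j≠i} y_j into 2y, so 313.5 = 6y and y = 52.25.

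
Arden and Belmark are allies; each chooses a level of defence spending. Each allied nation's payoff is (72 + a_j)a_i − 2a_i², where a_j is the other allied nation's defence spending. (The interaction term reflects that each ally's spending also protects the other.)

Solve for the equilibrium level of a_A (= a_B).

24

Arden's payoff is (72 + a_B)a_A − 2a_A².
∂π/∂a_A = 72 + a_B − 4a_A = 0, so a_A = 18 + 0.25a_B.
By symmetry a_B = a_A; substituting into the reaction function, 0.75a_A = 18 and a_A = 24.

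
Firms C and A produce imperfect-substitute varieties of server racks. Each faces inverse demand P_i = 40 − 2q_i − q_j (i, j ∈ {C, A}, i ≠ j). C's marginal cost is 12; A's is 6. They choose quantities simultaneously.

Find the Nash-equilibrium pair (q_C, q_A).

Firm C's profit: π = q_C(40 − 2q_C − q_A) − 12q_C.
∂π/∂q_C = 28 − 4q_C − q_A = 0 ⇒ q_C = 7 − 0.25q_A.
Similarly q_A = 8.5 − 0.25q_C.
Solving the two reaction functions simultaneously: (1 − (−0.25)(−0.25))q_C = 7 − 0.25·8.5, so 0.9375q_C = 4.875 and q_C = 5.2.
Then q_A = 8.5 − 0.25·5.2 = 7.2.

5.2, 7.2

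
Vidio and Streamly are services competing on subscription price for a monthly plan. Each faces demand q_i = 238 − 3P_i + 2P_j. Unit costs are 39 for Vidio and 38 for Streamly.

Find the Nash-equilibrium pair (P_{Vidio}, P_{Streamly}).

88.5625, 88.1875

Vidio's profit: π = (P_{Vidio} − 39)(238 − 3P_{Vidio} + 2P_{Streamly}).
∂π/∂P_{Vidio} = 355 − 6P_{Vidio} + 2P_{Streamly} = 0 ⇒ P_{Vidio} = 355/6 + (1/3)P_{Streamly}.
Similarly P_{Streamly} = 176/3 + (1/3)P_{Vidio}.
Plugging P_{Streamly} into Vidio's best response: P_{Vidio} = 355/6 + (1/3)(176/3 + (1/3)P_{Vidio}) ⇒ (8/9)P_{Vidio} = 1417/18, so P_{Vidio} = 88.5625.
Then P_{Streamly} = 176/3 + (1/3)·88.5625 = 88.1875.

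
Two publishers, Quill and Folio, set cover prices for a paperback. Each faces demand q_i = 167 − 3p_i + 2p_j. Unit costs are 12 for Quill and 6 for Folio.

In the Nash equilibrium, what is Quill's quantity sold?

112.875

Quill's profit: π = (p_{Quill} − 12)(167 − 3p_{Quill} + 2p_{Folio}).
∂π/∂p_{Quill} = 203 − 6p_{Quill} + 2p_{Folio} = 0 ⇒ p_{Quill} = 203/6 + (1/3)p_{Folio}.
Similarly p_{Folio} = 185/6 + (1/3)p_{Quill}.
Plugging p_{Folio} into Quill's best response: p_{Quill} = 203/6 + (1/3)(185/6 + (1/3)p_{Quill}) ⇒ (8/9)p_{Quill} = 397/9, so p_{Quill} = 49.625.
Then p_{Folio} = 185/6 + (1/3)·49.625 = 47.375.
q_{Quill} = 167 − 3·49.625 + 2·47.375 = 112.875.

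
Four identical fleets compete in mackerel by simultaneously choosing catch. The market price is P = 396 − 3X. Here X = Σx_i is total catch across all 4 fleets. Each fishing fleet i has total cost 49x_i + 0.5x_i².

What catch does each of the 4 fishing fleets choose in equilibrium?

21.6875

A representative fishing fleet's profit is π_i = x_i(396 − 3X) − 49x_i − 0.5x_i², with X = x_i + Σ_{j≠i} x_j.
First-order condition: 347 − 7x_i − 3Σ_{j≠i} x_j = 0.
With identical fishing fleets, set every x_j = x: then 347 − 7x − 9x = 0, i.e. x = 347/16 = 21.6875.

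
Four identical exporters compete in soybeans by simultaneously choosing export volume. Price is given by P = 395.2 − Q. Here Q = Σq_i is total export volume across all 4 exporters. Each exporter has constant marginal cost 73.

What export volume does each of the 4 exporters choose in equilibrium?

64.44

A representative exporter's profit is π_i = q_i(395.2 − Q) − 73q_i, with Q = q_i + Σ_{j≠i} q_j.
First-order condition: 322.2 − 2q_i − Σ_{j≠i} q_j = 0.
With identical exporters, set every q_j = q: then 322.2 − 2q − 3q = 0, i.e. q = 322.2/5 = 64.44.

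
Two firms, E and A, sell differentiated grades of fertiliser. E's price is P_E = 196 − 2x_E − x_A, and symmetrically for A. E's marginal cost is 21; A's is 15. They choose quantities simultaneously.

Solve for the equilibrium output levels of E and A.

34.6, 36.6

Firm E's profit: π = x_E(196 − 2x_E − x_A) − 21x_E.
∂π/∂x_E = 175 − 4x_E − x_A = 0 ⇒ x_E = 43.75 − 0.25x_A.
Similarly x_A = 45.25 − 0.25x_E.
Plugging x_A into E's best response: x_E = 43.75 − 0.25(45.25 − 0.25x_E) ⇒ 0.9375x_E = 32.4375, so x_E = 34.6.
Then x_A = 45.25 − 0.25·34.6 = 36.6.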